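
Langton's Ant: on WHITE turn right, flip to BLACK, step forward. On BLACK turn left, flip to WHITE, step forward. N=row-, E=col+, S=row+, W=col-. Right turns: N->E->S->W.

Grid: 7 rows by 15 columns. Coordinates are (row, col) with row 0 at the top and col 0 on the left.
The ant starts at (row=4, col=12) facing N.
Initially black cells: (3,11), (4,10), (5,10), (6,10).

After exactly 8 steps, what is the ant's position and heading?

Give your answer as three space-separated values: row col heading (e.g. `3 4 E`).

Step 1: on WHITE (4,12): turn R to E, flip to black, move to (4,13). |black|=5
Step 2: on WHITE (4,13): turn R to S, flip to black, move to (5,13). |black|=6
Step 3: on WHITE (5,13): turn R to W, flip to black, move to (5,12). |black|=7
Step 4: on WHITE (5,12): turn R to N, flip to black, move to (4,12). |black|=8
Step 5: on BLACK (4,12): turn L to W, flip to white, move to (4,11). |black|=7
Step 6: on WHITE (4,11): turn R to N, flip to black, move to (3,11). |black|=8
Step 7: on BLACK (3,11): turn L to W, flip to white, move to (3,10). |black|=7
Step 8: on WHITE (3,10): turn R to N, flip to black, move to (2,10). |black|=8

Answer: 2 10 N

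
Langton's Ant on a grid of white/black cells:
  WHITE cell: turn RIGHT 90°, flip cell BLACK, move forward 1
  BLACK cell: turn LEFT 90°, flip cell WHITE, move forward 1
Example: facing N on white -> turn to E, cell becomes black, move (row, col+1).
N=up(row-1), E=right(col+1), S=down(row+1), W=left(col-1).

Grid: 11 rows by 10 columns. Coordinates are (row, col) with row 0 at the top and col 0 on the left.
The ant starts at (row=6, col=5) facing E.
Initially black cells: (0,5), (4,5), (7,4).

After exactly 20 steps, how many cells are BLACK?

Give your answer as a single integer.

Step 1: on WHITE (6,5): turn R to S, flip to black, move to (7,5). |black|=4
Step 2: on WHITE (7,5): turn R to W, flip to black, move to (7,4). |black|=5
Step 3: on BLACK (7,4): turn L to S, flip to white, move to (8,4). |black|=4
Step 4: on WHITE (8,4): turn R to W, flip to black, move to (8,3). |black|=5
Step 5: on WHITE (8,3): turn R to N, flip to black, move to (7,3). |black|=6
Step 6: on WHITE (7,3): turn R to E, flip to black, move to (7,4). |black|=7
Step 7: on WHITE (7,4): turn R to S, flip to black, move to (8,4). |black|=8
Step 8: on BLACK (8,4): turn L to E, flip to white, move to (8,5). |black|=7
Step 9: on WHITE (8,5): turn R to S, flip to black, move to (9,5). |black|=8
Step 10: on WHITE (9,5): turn R to W, flip to black, move to (9,4). |black|=9
Step 11: on WHITE (9,4): turn R to N, flip to black, move to (8,4). |black|=10
Step 12: on WHITE (8,4): turn R to E, flip to black, move to (8,5). |black|=11
Step 13: on BLACK (8,5): turn L to N, flip to white, move to (7,5). |black|=10
Step 14: on BLACK (7,5): turn L to W, flip to white, move to (7,4). |black|=9
Step 15: on BLACK (7,4): turn L to S, flip to white, move to (8,4). |black|=8
Step 16: on BLACK (8,4): turn L to E, flip to white, move to (8,5). |black|=7
Step 17: on WHITE (8,5): turn R to S, flip to black, move to (9,5). |black|=8
Step 18: on BLACK (9,5): turn L to E, flip to white, move to (9,6). |black|=7
Step 19: on WHITE (9,6): turn R to S, flip to black, move to (10,6). |black|=8
Step 20: on WHITE (10,6): turn R to W, flip to black, move to (10,5). |black|=9

Answer: 9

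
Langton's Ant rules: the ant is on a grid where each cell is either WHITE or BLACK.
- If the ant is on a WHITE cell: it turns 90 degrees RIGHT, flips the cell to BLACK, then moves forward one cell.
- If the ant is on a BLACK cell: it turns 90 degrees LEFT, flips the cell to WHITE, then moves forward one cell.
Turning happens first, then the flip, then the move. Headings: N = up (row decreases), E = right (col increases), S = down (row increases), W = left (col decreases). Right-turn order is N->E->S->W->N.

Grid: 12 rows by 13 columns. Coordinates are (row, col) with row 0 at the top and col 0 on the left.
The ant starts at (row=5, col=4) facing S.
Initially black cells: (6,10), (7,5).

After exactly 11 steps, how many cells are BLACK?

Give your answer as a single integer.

Step 1: on WHITE (5,4): turn R to W, flip to black, move to (5,3). |black|=3
Step 2: on WHITE (5,3): turn R to N, flip to black, move to (4,3). |black|=4
Step 3: on WHITE (4,3): turn R to E, flip to black, move to (4,4). |black|=5
Step 4: on WHITE (4,4): turn R to S, flip to black, move to (5,4). |black|=6
Step 5: on BLACK (5,4): turn L to E, flip to white, move to (5,5). |black|=5
Step 6: on WHITE (5,5): turn R to S, flip to black, move to (6,5). |black|=6
Step 7: on WHITE (6,5): turn R to W, flip to black, move to (6,4). |black|=7
Step 8: on WHITE (6,4): turn R to N, flip to black, move to (5,4). |black|=8
Step 9: on WHITE (5,4): turn R to E, flip to black, move to (5,5). |black|=9
Step 10: on BLACK (5,5): turn L to N, flip to white, move to (4,5). |black|=8
Step 11: on WHITE (4,5): turn R to E, flip to black, move to (4,6). |black|=9

Answer: 9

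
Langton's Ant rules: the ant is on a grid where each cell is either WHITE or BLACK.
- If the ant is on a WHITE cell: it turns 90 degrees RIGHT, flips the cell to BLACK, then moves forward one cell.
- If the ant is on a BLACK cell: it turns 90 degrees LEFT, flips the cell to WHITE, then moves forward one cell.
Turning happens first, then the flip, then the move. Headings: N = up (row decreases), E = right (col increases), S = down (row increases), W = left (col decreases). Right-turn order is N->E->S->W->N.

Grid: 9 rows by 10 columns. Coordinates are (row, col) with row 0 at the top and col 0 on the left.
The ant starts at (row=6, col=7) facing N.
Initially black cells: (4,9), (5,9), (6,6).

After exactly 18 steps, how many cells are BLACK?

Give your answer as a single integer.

Answer: 7

Derivation:
Step 1: on WHITE (6,7): turn R to E, flip to black, move to (6,8). |black|=4
Step 2: on WHITE (6,8): turn R to S, flip to black, move to (7,8). |black|=5
Step 3: on WHITE (7,8): turn R to W, flip to black, move to (7,7). |black|=6
Step 4: on WHITE (7,7): turn R to N, flip to black, move to (6,7). |black|=7
Step 5: on BLACK (6,7): turn L to W, flip to white, move to (6,6). |black|=6
Step 6: on BLACK (6,6): turn L to S, flip to white, move to (7,6). |black|=5
Step 7: on WHITE (7,6): turn R to W, flip to black, move to (7,5). |black|=6
Step 8: on WHITE (7,5): turn R to N, flip to black, move to (6,5). |black|=7
Step 9: on WHITE (6,5): turn R to E, flip to black, move to (6,6). |black|=8
Step 10: on WHITE (6,6): turn R to S, flip to black, move to (7,6). |black|=9
Step 11: on BLACK (7,6): turn L to E, flip to white, move to (7,7). |black|=8
Step 12: on BLACK (7,7): turn L to N, flip to white, move to (6,7). |black|=7
Step 13: on WHITE (6,7): turn R to E, flip to black, move to (6,8). |black|=8
Step 14: on BLACK (6,8): turn L to N, flip to white, move to (5,8). |black|=7
Step 15: on WHITE (5,8): turn R to E, flip to black, move to (5,9). |black|=8
Step 16: on BLACK (5,9): turn L to N, flip to white, move to (4,9). |black|=7
Step 17: on BLACK (4,9): turn L to W, flip to white, move to (4,8). |black|=6
Step 18: on WHITE (4,8): turn R to N, flip to black, move to (3,8). |black|=7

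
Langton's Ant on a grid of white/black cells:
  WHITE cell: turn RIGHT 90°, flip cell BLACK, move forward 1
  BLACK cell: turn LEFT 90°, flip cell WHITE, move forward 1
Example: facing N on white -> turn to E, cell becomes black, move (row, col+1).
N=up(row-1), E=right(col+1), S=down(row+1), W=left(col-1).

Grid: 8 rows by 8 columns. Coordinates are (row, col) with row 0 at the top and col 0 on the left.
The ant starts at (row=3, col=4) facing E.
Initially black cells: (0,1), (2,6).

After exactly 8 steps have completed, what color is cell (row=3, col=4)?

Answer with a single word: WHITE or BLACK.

Step 1: on WHITE (3,4): turn R to S, flip to black, move to (4,4). |black|=3
Step 2: on WHITE (4,4): turn R to W, flip to black, move to (4,3). |black|=4
Step 3: on WHITE (4,3): turn R to N, flip to black, move to (3,3). |black|=5
Step 4: on WHITE (3,3): turn R to E, flip to black, move to (3,4). |black|=6
Step 5: on BLACK (3,4): turn L to N, flip to white, move to (2,4). |black|=5
Step 6: on WHITE (2,4): turn R to E, flip to black, move to (2,5). |black|=6
Step 7: on WHITE (2,5): turn R to S, flip to black, move to (3,5). |black|=7
Step 8: on WHITE (3,5): turn R to W, flip to black, move to (3,4). |black|=8

Answer: WHITE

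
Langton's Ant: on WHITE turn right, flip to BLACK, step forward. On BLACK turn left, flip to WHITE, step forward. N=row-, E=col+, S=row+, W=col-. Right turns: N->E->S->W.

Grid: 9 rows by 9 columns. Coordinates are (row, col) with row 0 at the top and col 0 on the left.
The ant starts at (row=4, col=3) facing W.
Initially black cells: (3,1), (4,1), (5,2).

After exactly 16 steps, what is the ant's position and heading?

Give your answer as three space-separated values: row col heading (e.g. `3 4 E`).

Step 1: on WHITE (4,3): turn R to N, flip to black, move to (3,3). |black|=4
Step 2: on WHITE (3,3): turn R to E, flip to black, move to (3,4). |black|=5
Step 3: on WHITE (3,4): turn R to S, flip to black, move to (4,4). |black|=6
Step 4: on WHITE (4,4): turn R to W, flip to black, move to (4,3). |black|=7
Step 5: on BLACK (4,3): turn L to S, flip to white, move to (5,3). |black|=6
Step 6: on WHITE (5,3): turn R to W, flip to black, move to (5,2). |black|=7
Step 7: on BLACK (5,2): turn L to S, flip to white, move to (6,2). |black|=6
Step 8: on WHITE (6,2): turn R to W, flip to black, move to (6,1). |black|=7
Step 9: on WHITE (6,1): turn R to N, flip to black, move to (5,1). |black|=8
Step 10: on WHITE (5,1): turn R to E, flip to black, move to (5,2). |black|=9
Step 11: on WHITE (5,2): turn R to S, flip to black, move to (6,2). |black|=10
Step 12: on BLACK (6,2): turn L to E, flip to white, move to (6,3). |black|=9
Step 13: on WHITE (6,3): turn R to S, flip to black, move to (7,3). |black|=10
Step 14: on WHITE (7,3): turn R to W, flip to black, move to (7,2). |black|=11
Step 15: on WHITE (7,2): turn R to N, flip to black, move to (6,2). |black|=12
Step 16: on WHITE (6,2): turn R to E, flip to black, move to (6,3). |black|=13

Answer: 6 3 E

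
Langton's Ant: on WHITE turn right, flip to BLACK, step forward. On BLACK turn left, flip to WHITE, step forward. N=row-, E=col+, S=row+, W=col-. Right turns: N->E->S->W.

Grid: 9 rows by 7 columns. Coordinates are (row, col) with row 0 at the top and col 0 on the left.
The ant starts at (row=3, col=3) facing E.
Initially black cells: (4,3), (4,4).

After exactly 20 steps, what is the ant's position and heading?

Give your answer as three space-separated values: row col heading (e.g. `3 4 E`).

Step 1: on WHITE (3,3): turn R to S, flip to black, move to (4,3). |black|=3
Step 2: on BLACK (4,3): turn L to E, flip to white, move to (4,4). |black|=2
Step 3: on BLACK (4,4): turn L to N, flip to white, move to (3,4). |black|=1
Step 4: on WHITE (3,4): turn R to E, flip to black, move to (3,5). |black|=2
Step 5: on WHITE (3,5): turn R to S, flip to black, move to (4,5). |black|=3
Step 6: on WHITE (4,5): turn R to W, flip to black, move to (4,4). |black|=4
Step 7: on WHITE (4,4): turn R to N, flip to black, move to (3,4). |black|=5
Step 8: on BLACK (3,4): turn L to W, flip to white, move to (3,3). |black|=4
Step 9: on BLACK (3,3): turn L to S, flip to white, move to (4,3). |black|=3
Step 10: on WHITE (4,3): turn R to W, flip to black, move to (4,2). |black|=4
Step 11: on WHITE (4,2): turn R to N, flip to black, move to (3,2). |black|=5
Step 12: on WHITE (3,2): turn R to E, flip to black, move to (3,3). |black|=6
Step 13: on WHITE (3,3): turn R to S, flip to black, move to (4,3). |black|=7
Step 14: on BLACK (4,3): turn L to E, flip to white, move to (4,4). |black|=6
Step 15: on BLACK (4,4): turn L to N, flip to white, move to (3,4). |black|=5
Step 16: on WHITE (3,4): turn R to E, flip to black, move to (3,5). |black|=6
Step 17: on BLACK (3,5): turn L to N, flip to white, move to (2,5). |black|=5
Step 18: on WHITE (2,5): turn R to E, flip to black, move to (2,6). |black|=6
Step 19: on WHITE (2,6): turn R to S, flip to black, move to (3,6). |black|=7
Step 20: on WHITE (3,6): turn R to W, flip to black, move to (3,5). |black|=8

Answer: 3 5 W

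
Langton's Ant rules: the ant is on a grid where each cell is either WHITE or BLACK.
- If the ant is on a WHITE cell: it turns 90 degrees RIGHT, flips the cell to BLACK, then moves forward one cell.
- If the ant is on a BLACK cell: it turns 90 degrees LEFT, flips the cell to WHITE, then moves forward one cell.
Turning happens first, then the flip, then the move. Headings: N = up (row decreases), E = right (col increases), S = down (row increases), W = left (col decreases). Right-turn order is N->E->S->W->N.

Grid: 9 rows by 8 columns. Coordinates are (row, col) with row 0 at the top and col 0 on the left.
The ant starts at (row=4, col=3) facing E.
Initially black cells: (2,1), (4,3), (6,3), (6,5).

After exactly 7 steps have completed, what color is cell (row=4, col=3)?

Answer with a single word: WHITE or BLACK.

Step 1: on BLACK (4,3): turn L to N, flip to white, move to (3,3). |black|=3
Step 2: on WHITE (3,3): turn R to E, flip to black, move to (3,4). |black|=4
Step 3: on WHITE (3,4): turn R to S, flip to black, move to (4,4). |black|=5
Step 4: on WHITE (4,4): turn R to W, flip to black, move to (4,3). |black|=6
Step 5: on WHITE (4,3): turn R to N, flip to black, move to (3,3). |black|=7
Step 6: on BLACK (3,3): turn L to W, flip to white, move to (3,2). |black|=6
Step 7: on WHITE (3,2): turn R to N, flip to black, move to (2,2). |black|=7

Answer: BLACK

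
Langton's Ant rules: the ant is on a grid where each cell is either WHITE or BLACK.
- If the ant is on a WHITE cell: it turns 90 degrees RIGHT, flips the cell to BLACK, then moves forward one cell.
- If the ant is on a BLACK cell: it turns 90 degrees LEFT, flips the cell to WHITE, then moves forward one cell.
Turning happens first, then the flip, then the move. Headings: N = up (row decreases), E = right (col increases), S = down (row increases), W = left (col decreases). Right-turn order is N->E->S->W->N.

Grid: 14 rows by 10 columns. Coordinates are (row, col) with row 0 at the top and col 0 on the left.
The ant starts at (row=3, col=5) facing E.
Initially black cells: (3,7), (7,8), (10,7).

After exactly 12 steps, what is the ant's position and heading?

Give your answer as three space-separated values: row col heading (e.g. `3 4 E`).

Step 1: on WHITE (3,5): turn R to S, flip to black, move to (4,5). |black|=4
Step 2: on WHITE (4,5): turn R to W, flip to black, move to (4,4). |black|=5
Step 3: on WHITE (4,4): turn R to N, flip to black, move to (3,4). |black|=6
Step 4: on WHITE (3,4): turn R to E, flip to black, move to (3,5). |black|=7
Step 5: on BLACK (3,5): turn L to N, flip to white, move to (2,5). |black|=6
Step 6: on WHITE (2,5): turn R to E, flip to black, move to (2,6). |black|=7
Step 7: on WHITE (2,6): turn R to S, flip to black, move to (3,6). |black|=8
Step 8: on WHITE (3,6): turn R to W, flip to black, move to (3,5). |black|=9
Step 9: on WHITE (3,5): turn R to N, flip to black, move to (2,5). |black|=10
Step 10: on BLACK (2,5): turn L to W, flip to white, move to (2,4). |black|=9
Step 11: on WHITE (2,4): turn R to N, flip to black, move to (1,4). |black|=10
Step 12: on WHITE (1,4): turn R to E, flip to black, move to (1,5). |black|=11

Answer: 1 5 E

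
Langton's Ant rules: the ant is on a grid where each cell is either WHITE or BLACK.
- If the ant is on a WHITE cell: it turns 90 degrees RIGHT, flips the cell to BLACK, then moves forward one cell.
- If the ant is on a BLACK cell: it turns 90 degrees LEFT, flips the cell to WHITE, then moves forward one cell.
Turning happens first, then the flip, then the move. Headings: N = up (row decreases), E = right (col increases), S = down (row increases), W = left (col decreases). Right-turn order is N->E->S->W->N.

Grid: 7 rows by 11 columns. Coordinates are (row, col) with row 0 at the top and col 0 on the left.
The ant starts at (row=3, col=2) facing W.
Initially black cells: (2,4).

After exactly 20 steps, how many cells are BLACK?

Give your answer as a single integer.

Step 1: on WHITE (3,2): turn R to N, flip to black, move to (2,2). |black|=2
Step 2: on WHITE (2,2): turn R to E, flip to black, move to (2,3). |black|=3
Step 3: on WHITE (2,3): turn R to S, flip to black, move to (3,3). |black|=4
Step 4: on WHITE (3,3): turn R to W, flip to black, move to (3,2). |black|=5
Step 5: on BLACK (3,2): turn L to S, flip to white, move to (4,2). |black|=4
Step 6: on WHITE (4,2): turn R to W, flip to black, move to (4,1). |black|=5
Step 7: on WHITE (4,1): turn R to N, flip to black, move to (3,1). |black|=6
Step 8: on WHITE (3,1): turn R to E, flip to black, move to (3,2). |black|=7
Step 9: on WHITE (3,2): turn R to S, flip to black, move to (4,2). |black|=8
Step 10: on BLACK (4,2): turn L to E, flip to white, move to (4,3). |black|=7
Step 11: on WHITE (4,3): turn R to S, flip to black, move to (5,3). |black|=8
Step 12: on WHITE (5,3): turn R to W, flip to black, move to (5,2). |black|=9
Step 13: on WHITE (5,2): turn R to N, flip to black, move to (4,2). |black|=10
Step 14: on WHITE (4,2): turn R to E, flip to black, move to (4,3). |black|=11
Step 15: on BLACK (4,3): turn L to N, flip to white, move to (3,3). |black|=10
Step 16: on BLACK (3,3): turn L to W, flip to white, move to (3,2). |black|=9
Step 17: on BLACK (3,2): turn L to S, flip to white, move to (4,2). |black|=8
Step 18: on BLACK (4,2): turn L to E, flip to white, move to (4,3). |black|=7
Step 19: on WHITE (4,3): turn R to S, flip to black, move to (5,3). |black|=8
Step 20: on BLACK (5,3): turn L to E, flip to white, move to (5,4). |black|=7

Answer: 7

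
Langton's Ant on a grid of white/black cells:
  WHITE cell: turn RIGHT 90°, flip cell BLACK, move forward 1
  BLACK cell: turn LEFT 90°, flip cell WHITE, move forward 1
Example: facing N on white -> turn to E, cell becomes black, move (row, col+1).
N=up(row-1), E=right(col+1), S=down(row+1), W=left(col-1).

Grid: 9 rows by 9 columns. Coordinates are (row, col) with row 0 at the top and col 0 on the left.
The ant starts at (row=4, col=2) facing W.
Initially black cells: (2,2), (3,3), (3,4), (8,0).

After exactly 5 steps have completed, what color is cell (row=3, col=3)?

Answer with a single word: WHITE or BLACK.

Answer: WHITE

Derivation:
Step 1: on WHITE (4,2): turn R to N, flip to black, move to (3,2). |black|=5
Step 2: on WHITE (3,2): turn R to E, flip to black, move to (3,3). |black|=6
Step 3: on BLACK (3,3): turn L to N, flip to white, move to (2,3). |black|=5
Step 4: on WHITE (2,3): turn R to E, flip to black, move to (2,4). |black|=6
Step 5: on WHITE (2,4): turn R to S, flip to black, move to (3,4). |black|=7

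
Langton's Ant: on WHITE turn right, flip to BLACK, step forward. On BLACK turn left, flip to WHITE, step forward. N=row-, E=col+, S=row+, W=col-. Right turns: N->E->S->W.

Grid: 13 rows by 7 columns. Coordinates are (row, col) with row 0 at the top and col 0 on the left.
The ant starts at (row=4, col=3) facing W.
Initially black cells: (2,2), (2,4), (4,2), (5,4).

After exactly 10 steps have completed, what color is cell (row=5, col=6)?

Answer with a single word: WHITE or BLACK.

Answer: WHITE

Derivation:
Step 1: on WHITE (4,3): turn R to N, flip to black, move to (3,3). |black|=5
Step 2: on WHITE (3,3): turn R to E, flip to black, move to (3,4). |black|=6
Step 3: on WHITE (3,4): turn R to S, flip to black, move to (4,4). |black|=7
Step 4: on WHITE (4,4): turn R to W, flip to black, move to (4,3). |black|=8
Step 5: on BLACK (4,3): turn L to S, flip to white, move to (5,3). |black|=7
Step 6: on WHITE (5,3): turn R to W, flip to black, move to (5,2). |black|=8
Step 7: on WHITE (5,2): turn R to N, flip to black, move to (4,2). |black|=9
Step 8: on BLACK (4,2): turn L to W, flip to white, move to (4,1). |black|=8
Step 9: on WHITE (4,1): turn R to N, flip to black, move to (3,1). |black|=9
Step 10: on WHITE (3,1): turn R to E, flip to black, move to (3,2). |black|=10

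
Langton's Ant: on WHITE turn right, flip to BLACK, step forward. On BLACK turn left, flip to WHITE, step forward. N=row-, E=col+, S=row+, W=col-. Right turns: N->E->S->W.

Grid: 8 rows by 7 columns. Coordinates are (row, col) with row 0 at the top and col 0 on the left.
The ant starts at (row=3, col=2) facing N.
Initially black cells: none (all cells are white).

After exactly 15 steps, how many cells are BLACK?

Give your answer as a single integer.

Step 1: on WHITE (3,2): turn R to E, flip to black, move to (3,3). |black|=1
Step 2: on WHITE (3,3): turn R to S, flip to black, move to (4,3). |black|=2
Step 3: on WHITE (4,3): turn R to W, flip to black, move to (4,2). |black|=3
Step 4: on WHITE (4,2): turn R to N, flip to black, move to (3,2). |black|=4
Step 5: on BLACK (3,2): turn L to W, flip to white, move to (3,1). |black|=3
Step 6: on WHITE (3,1): turn R to N, flip to black, move to (2,1). |black|=4
Step 7: on WHITE (2,1): turn R to E, flip to black, move to (2,2). |black|=5
Step 8: on WHITE (2,2): turn R to S, flip to black, move to (3,2). |black|=6
Step 9: on WHITE (3,2): turn R to W, flip to black, move to (3,1). |black|=7
Step 10: on BLACK (3,1): turn L to S, flip to white, move to (4,1). |black|=6
Step 11: on WHITE (4,1): turn R to W, flip to black, move to (4,0). |black|=7
Step 12: on WHITE (4,0): turn R to N, flip to black, move to (3,0). |black|=8
Step 13: on WHITE (3,0): turn R to E, flip to black, move to (3,1). |black|=9
Step 14: on WHITE (3,1): turn R to S, flip to black, move to (4,1). |black|=10
Step 15: on BLACK (4,1): turn L to E, flip to white, move to (4,2). |black|=9

Answer: 9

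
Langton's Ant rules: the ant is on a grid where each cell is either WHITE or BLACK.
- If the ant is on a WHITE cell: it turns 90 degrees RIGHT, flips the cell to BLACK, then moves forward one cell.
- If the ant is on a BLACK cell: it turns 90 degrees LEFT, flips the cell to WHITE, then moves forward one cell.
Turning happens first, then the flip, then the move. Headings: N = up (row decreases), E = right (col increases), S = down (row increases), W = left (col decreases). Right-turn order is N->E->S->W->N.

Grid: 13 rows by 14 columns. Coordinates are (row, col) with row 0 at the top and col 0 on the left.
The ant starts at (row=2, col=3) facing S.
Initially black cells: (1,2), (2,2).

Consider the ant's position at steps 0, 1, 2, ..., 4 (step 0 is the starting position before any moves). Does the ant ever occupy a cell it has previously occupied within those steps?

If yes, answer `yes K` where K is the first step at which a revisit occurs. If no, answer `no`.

Answer: no

Derivation:
Step 1: on WHITE (2,3): turn R to W, flip to black, move to (2,2). |black|=3 — new cell
Step 2: on BLACK (2,2): turn L to S, flip to white, move to (3,2). |black|=2 — new cell
Step 3: on WHITE (3,2): turn R to W, flip to black, move to (3,1). |black|=3 — new cell
Step 4: on WHITE (3,1): turn R to N, flip to black, move to (2,1). |black|=4 — new cell
No revisit within 4 steps.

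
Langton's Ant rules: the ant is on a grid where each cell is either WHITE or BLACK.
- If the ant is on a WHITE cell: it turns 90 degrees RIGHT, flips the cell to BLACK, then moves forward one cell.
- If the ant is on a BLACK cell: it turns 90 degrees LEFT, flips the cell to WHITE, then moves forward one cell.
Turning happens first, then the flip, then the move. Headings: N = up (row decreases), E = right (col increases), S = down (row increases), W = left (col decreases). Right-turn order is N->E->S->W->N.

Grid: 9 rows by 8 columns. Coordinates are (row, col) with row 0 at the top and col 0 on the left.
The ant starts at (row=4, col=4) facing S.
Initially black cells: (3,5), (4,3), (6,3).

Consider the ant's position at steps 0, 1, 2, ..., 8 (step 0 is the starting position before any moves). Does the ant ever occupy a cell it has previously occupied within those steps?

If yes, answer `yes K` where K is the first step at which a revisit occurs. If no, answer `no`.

Step 1: on WHITE (4,4): turn R to W, flip to black, move to (4,3). |black|=4 — new cell
Step 2: on BLACK (4,3): turn L to S, flip to white, move to (5,3). |black|=3 — new cell
Step 3: on WHITE (5,3): turn R to W, flip to black, move to (5,2). |black|=4 — new cell
Step 4: on WHITE (5,2): turn R to N, flip to black, move to (4,2). |black|=5 — new cell
Step 5: on WHITE (4,2): turn R to E, flip to black, move to (4,3). |black|=6 — REVISIT

Answer: yes 5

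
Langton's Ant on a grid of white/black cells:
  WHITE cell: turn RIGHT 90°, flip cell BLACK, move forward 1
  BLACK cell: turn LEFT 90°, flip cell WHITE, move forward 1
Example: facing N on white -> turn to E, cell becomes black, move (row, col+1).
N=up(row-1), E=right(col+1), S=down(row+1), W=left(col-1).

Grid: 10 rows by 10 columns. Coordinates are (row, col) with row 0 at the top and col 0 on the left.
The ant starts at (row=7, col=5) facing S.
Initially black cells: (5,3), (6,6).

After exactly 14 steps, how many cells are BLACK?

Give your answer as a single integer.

Step 1: on WHITE (7,5): turn R to W, flip to black, move to (7,4). |black|=3
Step 2: on WHITE (7,4): turn R to N, flip to black, move to (6,4). |black|=4
Step 3: on WHITE (6,4): turn R to E, flip to black, move to (6,5). |black|=5
Step 4: on WHITE (6,5): turn R to S, flip to black, move to (7,5). |black|=6
Step 5: on BLACK (7,5): turn L to E, flip to white, move to (7,6). |black|=5
Step 6: on WHITE (7,6): turn R to S, flip to black, move to (8,6). |black|=6
Step 7: on WHITE (8,6): turn R to W, flip to black, move to (8,5). |black|=7
Step 8: on WHITE (8,5): turn R to N, flip to black, move to (7,5). |black|=8
Step 9: on WHITE (7,5): turn R to E, flip to black, move to (7,6). |black|=9
Step 10: on BLACK (7,6): turn L to N, flip to white, move to (6,6). |black|=8
Step 11: on BLACK (6,6): turn L to W, flip to white, move to (6,5). |black|=7
Step 12: on BLACK (6,5): turn L to S, flip to white, move to (7,5). |black|=6
Step 13: on BLACK (7,5): turn L to E, flip to white, move to (7,6). |black|=5
Step 14: on WHITE (7,6): turn R to S, flip to black, move to (8,6). |black|=6

Answer: 6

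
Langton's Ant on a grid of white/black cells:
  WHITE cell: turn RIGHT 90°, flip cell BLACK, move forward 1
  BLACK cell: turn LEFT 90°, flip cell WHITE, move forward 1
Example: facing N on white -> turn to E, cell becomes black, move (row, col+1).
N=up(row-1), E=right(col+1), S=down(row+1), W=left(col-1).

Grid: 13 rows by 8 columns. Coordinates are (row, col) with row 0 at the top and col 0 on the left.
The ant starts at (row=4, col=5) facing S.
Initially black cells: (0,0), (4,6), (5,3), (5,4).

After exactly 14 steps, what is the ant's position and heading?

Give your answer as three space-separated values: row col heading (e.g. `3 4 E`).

Answer: 5 4 S

Derivation:
Step 1: on WHITE (4,5): turn R to W, flip to black, move to (4,4). |black|=5
Step 2: on WHITE (4,4): turn R to N, flip to black, move to (3,4). |black|=6
Step 3: on WHITE (3,4): turn R to E, flip to black, move to (3,5). |black|=7
Step 4: on WHITE (3,5): turn R to S, flip to black, move to (4,5). |black|=8
Step 5: on BLACK (4,5): turn L to E, flip to white, move to (4,6). |black|=7
Step 6: on BLACK (4,6): turn L to N, flip to white, move to (3,6). |black|=6
Step 7: on WHITE (3,6): turn R to E, flip to black, move to (3,7). |black|=7
Step 8: on WHITE (3,7): turn R to S, flip to black, move to (4,7). |black|=8
Step 9: on WHITE (4,7): turn R to W, flip to black, move to (4,6). |black|=9
Step 10: on WHITE (4,6): turn R to N, flip to black, move to (3,6). |black|=10
Step 11: on BLACK (3,6): turn L to W, flip to white, move to (3,5). |black|=9
Step 12: on BLACK (3,5): turn L to S, flip to white, move to (4,5). |black|=8
Step 13: on WHITE (4,5): turn R to W, flip to black, move to (4,4). |black|=9
Step 14: on BLACK (4,4): turn L to S, flip to white, move to (5,4). |black|=8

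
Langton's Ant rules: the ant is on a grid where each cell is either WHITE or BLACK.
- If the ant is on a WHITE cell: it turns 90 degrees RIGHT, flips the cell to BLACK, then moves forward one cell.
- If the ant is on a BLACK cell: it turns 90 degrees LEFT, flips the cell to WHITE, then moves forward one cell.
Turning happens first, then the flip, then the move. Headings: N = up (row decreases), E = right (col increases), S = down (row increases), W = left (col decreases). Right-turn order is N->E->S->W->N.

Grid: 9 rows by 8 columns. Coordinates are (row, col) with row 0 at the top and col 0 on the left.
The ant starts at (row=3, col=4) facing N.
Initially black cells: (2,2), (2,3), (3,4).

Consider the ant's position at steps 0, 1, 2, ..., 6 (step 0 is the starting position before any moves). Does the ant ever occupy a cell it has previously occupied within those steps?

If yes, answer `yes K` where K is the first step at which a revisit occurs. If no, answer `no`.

Answer: no

Derivation:
Step 1: on BLACK (3,4): turn L to W, flip to white, move to (3,3). |black|=2 — new cell
Step 2: on WHITE (3,3): turn R to N, flip to black, move to (2,3). |black|=3 — new cell
Step 3: on BLACK (2,3): turn L to W, flip to white, move to (2,2). |black|=2 — new cell
Step 4: on BLACK (2,2): turn L to S, flip to white, move to (3,2). |black|=1 — new cell
Step 5: on WHITE (3,2): turn R to W, flip to black, move to (3,1). |black|=2 — new cell
Step 6: on WHITE (3,1): turn R to N, flip to black, move to (2,1). |black|=3 — new cell
No revisit within 6 steps.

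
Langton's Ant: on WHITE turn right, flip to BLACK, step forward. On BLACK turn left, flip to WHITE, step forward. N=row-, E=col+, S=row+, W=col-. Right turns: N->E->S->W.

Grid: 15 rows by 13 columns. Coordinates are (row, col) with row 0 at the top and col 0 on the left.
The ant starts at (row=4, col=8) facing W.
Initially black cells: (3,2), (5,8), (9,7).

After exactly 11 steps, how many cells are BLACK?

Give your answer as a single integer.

Step 1: on WHITE (4,8): turn R to N, flip to black, move to (3,8). |black|=4
Step 2: on WHITE (3,8): turn R to E, flip to black, move to (3,9). |black|=5
Step 3: on WHITE (3,9): turn R to S, flip to black, move to (4,9). |black|=6
Step 4: on WHITE (4,9): turn R to W, flip to black, move to (4,8). |black|=7
Step 5: on BLACK (4,8): turn L to S, flip to white, move to (5,8). |black|=6
Step 6: on BLACK (5,8): turn L to E, flip to white, move to (5,9). |black|=5
Step 7: on WHITE (5,9): turn R to S, flip to black, move to (6,9). |black|=6
Step 8: on WHITE (6,9): turn R to W, flip to black, move to (6,8). |black|=7
Step 9: on WHITE (6,8): turn R to N, flip to black, move to (5,8). |black|=8
Step 10: on WHITE (5,8): turn R to E, flip to black, move to (5,9). |black|=9
Step 11: on BLACK (5,9): turn L to N, flip to white, move to (4,9). |black|=8

Answer: 8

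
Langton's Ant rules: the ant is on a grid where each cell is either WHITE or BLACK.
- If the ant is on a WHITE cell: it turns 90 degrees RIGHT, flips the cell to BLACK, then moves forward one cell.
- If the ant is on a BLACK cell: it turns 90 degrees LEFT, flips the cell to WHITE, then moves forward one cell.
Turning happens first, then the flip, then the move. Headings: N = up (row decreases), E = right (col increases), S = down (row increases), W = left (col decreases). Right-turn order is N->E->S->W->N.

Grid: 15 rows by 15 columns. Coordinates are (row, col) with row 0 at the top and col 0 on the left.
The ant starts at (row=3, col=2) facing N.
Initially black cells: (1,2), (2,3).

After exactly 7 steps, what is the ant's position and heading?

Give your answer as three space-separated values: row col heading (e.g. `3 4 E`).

Step 1: on WHITE (3,2): turn R to E, flip to black, move to (3,3). |black|=3
Step 2: on WHITE (3,3): turn R to S, flip to black, move to (4,3). |black|=4
Step 3: on WHITE (4,3): turn R to W, flip to black, move to (4,2). |black|=5
Step 4: on WHITE (4,2): turn R to N, flip to black, move to (3,2). |black|=6
Step 5: on BLACK (3,2): turn L to W, flip to white, move to (3,1). |black|=5
Step 6: on WHITE (3,1): turn R to N, flip to black, move to (2,1). |black|=6
Step 7: on WHITE (2,1): turn R to E, flip to black, move to (2,2). |black|=7

Answer: 2 2 E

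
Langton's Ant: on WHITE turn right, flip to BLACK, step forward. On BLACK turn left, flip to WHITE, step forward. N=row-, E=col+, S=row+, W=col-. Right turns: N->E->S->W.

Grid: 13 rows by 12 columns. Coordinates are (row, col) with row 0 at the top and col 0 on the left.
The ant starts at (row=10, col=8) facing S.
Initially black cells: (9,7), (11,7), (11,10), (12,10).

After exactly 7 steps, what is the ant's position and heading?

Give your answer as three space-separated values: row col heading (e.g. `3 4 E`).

Answer: 9 6 W

Derivation:
Step 1: on WHITE (10,8): turn R to W, flip to black, move to (10,7). |black|=5
Step 2: on WHITE (10,7): turn R to N, flip to black, move to (9,7). |black|=6
Step 3: on BLACK (9,7): turn L to W, flip to white, move to (9,6). |black|=5
Step 4: on WHITE (9,6): turn R to N, flip to black, move to (8,6). |black|=6
Step 5: on WHITE (8,6): turn R to E, flip to black, move to (8,7). |black|=7
Step 6: on WHITE (8,7): turn R to S, flip to black, move to (9,7). |black|=8
Step 7: on WHITE (9,7): turn R to W, flip to black, move to (9,6). |black|=9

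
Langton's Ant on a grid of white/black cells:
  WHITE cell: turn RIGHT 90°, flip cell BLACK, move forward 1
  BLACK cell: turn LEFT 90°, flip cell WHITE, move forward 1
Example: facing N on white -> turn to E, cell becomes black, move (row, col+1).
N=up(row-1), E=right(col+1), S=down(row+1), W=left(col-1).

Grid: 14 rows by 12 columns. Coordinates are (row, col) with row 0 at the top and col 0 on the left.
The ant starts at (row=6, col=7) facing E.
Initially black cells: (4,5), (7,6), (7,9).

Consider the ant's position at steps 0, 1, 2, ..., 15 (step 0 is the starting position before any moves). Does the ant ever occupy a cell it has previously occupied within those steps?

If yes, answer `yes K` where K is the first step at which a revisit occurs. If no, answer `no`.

Step 1: on WHITE (6,7): turn R to S, flip to black, move to (7,7). |black|=4 — new cell
Step 2: on WHITE (7,7): turn R to W, flip to black, move to (7,6). |black|=5 — new cell
Step 3: on BLACK (7,6): turn L to S, flip to white, move to (8,6). |black|=4 — new cell
Step 4: on WHITE (8,6): turn R to W, flip to black, move to (8,5). |black|=5 — new cell
Step 5: on WHITE (8,5): turn R to N, flip to black, move to (7,5). |black|=6 — new cell
Step 6: on WHITE (7,5): turn R to E, flip to black, move to (7,6). |black|=7 — REVISIT

Answer: yes 6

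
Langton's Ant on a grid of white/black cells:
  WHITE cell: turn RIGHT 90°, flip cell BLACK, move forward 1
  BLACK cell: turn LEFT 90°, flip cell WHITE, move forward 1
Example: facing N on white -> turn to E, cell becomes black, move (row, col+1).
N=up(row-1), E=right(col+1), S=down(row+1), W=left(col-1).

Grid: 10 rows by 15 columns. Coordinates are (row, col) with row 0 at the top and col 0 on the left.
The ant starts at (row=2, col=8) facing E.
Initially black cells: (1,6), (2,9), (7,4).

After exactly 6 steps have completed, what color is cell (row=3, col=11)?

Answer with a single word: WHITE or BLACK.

Step 1: on WHITE (2,8): turn R to S, flip to black, move to (3,8). |black|=4
Step 2: on WHITE (3,8): turn R to W, flip to black, move to (3,7). |black|=5
Step 3: on WHITE (3,7): turn R to N, flip to black, move to (2,7). |black|=6
Step 4: on WHITE (2,7): turn R to E, flip to black, move to (2,8). |black|=7
Step 5: on BLACK (2,8): turn L to N, flip to white, move to (1,8). |black|=6
Step 6: on WHITE (1,8): turn R to E, flip to black, move to (1,9). |black|=7

Answer: WHITE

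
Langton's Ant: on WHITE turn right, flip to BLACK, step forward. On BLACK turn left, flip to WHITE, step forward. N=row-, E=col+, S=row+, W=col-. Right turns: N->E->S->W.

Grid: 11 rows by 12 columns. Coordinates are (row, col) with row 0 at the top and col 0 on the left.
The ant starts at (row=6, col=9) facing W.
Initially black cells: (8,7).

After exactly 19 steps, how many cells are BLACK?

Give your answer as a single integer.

Step 1: on WHITE (6,9): turn R to N, flip to black, move to (5,9). |black|=2
Step 2: on WHITE (5,9): turn R to E, flip to black, move to (5,10). |black|=3
Step 3: on WHITE (5,10): turn R to S, flip to black, move to (6,10). |black|=4
Step 4: on WHITE (6,10): turn R to W, flip to black, move to (6,9). |black|=5
Step 5: on BLACK (6,9): turn L to S, flip to white, move to (7,9). |black|=4
Step 6: on WHITE (7,9): turn R to W, flip to black, move to (7,8). |black|=5
Step 7: on WHITE (7,8): turn R to N, flip to black, move to (6,8). |black|=6
Step 8: on WHITE (6,8): turn R to E, flip to black, move to (6,9). |black|=7
Step 9: on WHITE (6,9): turn R to S, flip to black, move to (7,9). |black|=8
Step 10: on BLACK (7,9): turn L to E, flip to white, move to (7,10). |black|=7
Step 11: on WHITE (7,10): turn R to S, flip to black, move to (8,10). |black|=8
Step 12: on WHITE (8,10): turn R to W, flip to black, move to (8,9). |black|=9
Step 13: on WHITE (8,9): turn R to N, flip to black, move to (7,9). |black|=10
Step 14: on WHITE (7,9): turn R to E, flip to black, move to (7,10). |black|=11
Step 15: on BLACK (7,10): turn L to N, flip to white, move to (6,10). |black|=10
Step 16: on BLACK (6,10): turn L to W, flip to white, move to (6,9). |black|=9
Step 17: on BLACK (6,9): turn L to S, flip to white, move to (7,9). |black|=8
Step 18: on BLACK (7,9): turn L to E, flip to white, move to (7,10). |black|=7
Step 19: on WHITE (7,10): turn R to S, flip to black, move to (8,10). |black|=8

Answer: 8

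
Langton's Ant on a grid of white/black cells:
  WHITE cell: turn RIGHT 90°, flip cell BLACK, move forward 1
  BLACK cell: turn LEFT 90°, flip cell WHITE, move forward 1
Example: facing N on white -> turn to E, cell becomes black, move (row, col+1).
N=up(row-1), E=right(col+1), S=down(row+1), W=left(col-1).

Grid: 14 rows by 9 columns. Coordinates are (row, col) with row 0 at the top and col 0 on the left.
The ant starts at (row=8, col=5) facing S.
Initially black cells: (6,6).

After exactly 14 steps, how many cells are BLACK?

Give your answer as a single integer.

Step 1: on WHITE (8,5): turn R to W, flip to black, move to (8,4). |black|=2
Step 2: on WHITE (8,4): turn R to N, flip to black, move to (7,4). |black|=3
Step 3: on WHITE (7,4): turn R to E, flip to black, move to (7,5). |black|=4
Step 4: on WHITE (7,5): turn R to S, flip to black, move to (8,5). |black|=5
Step 5: on BLACK (8,5): turn L to E, flip to white, move to (8,6). |black|=4
Step 6: on WHITE (8,6): turn R to S, flip to black, move to (9,6). |black|=5
Step 7: on WHITE (9,6): turn R to W, flip to black, move to (9,5). |black|=6
Step 8: on WHITE (9,5): turn R to N, flip to black, move to (8,5). |black|=7
Step 9: on WHITE (8,5): turn R to E, flip to black, move to (8,6). |black|=8
Step 10: on BLACK (8,6): turn L to N, flip to white, move to (7,6). |black|=7
Step 11: on WHITE (7,6): turn R to E, flip to black, move to (7,7). |black|=8
Step 12: on WHITE (7,7): turn R to S, flip to black, move to (8,7). |black|=9
Step 13: on WHITE (8,7): turn R to W, flip to black, move to (8,6). |black|=10
Step 14: on WHITE (8,6): turn R to N, flip to black, move to (7,6). |black|=11

Answer: 11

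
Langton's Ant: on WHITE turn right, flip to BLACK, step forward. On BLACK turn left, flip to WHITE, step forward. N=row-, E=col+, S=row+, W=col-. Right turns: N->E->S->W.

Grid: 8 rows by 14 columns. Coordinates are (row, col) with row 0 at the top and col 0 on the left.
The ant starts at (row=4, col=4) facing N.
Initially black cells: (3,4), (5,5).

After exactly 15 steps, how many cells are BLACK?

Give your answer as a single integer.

Step 1: on WHITE (4,4): turn R to E, flip to black, move to (4,5). |black|=3
Step 2: on WHITE (4,5): turn R to S, flip to black, move to (5,5). |black|=4
Step 3: on BLACK (5,5): turn L to E, flip to white, move to (5,6). |black|=3
Step 4: on WHITE (5,6): turn R to S, flip to black, move to (6,6). |black|=4
Step 5: on WHITE (6,6): turn R to W, flip to black, move to (6,5). |black|=5
Step 6: on WHITE (6,5): turn R to N, flip to black, move to (5,5). |black|=6
Step 7: on WHITE (5,5): turn R to E, flip to black, move to (5,6). |black|=7
Step 8: on BLACK (5,6): turn L to N, flip to white, move to (4,6). |black|=6
Step 9: on WHITE (4,6): turn R to E, flip to black, move to (4,7). |black|=7
Step 10: on WHITE (4,7): turn R to S, flip to black, move to (5,7). |black|=8
Step 11: on WHITE (5,7): turn R to W, flip to black, move to (5,6). |black|=9
Step 12: on WHITE (5,6): turn R to N, flip to black, move to (4,6). |black|=10
Step 13: on BLACK (4,6): turn L to W, flip to white, move to (4,5). |black|=9
Step 14: on BLACK (4,5): turn L to S, flip to white, move to (5,5). |black|=8
Step 15: on BLACK (5,5): turn L to E, flip to white, move to (5,6). |black|=7

Answer: 7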